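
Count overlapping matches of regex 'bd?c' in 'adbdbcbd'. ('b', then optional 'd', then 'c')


Pattern: bd?c means 'b', then optional 'd', then 'c'.
Scanning 'adbdbcbd' position-by-position:
  Pos 0: window 'adb' -> no
  Pos 1: window 'dbd' -> no
  Pos 2: window 'bdb' -> no
  Pos 3: window 'dbc' -> no
  Pos 4: window 'bcb' -> MATCH
  Pos 5: window 'cbd' -> no
  Pos 6: window 'bd' -> no
  Pos 7: window 'd' -> no
Total matches: 1

1


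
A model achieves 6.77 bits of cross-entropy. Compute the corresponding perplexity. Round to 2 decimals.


Perplexity formula: PP = 2^H
H = 6.77
PP = 2^6.77
Decompose: 2^6.77 = 2^6 * 2^0.77
2^6 = 64, 2^0.77 ~ 1.7052698
PP ~ 64 * 1.7052698 = 109.1372672
Rounded to 2 decimals: 109.14

109.14


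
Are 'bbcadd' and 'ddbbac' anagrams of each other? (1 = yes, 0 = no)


Sort characters of 'bbcadd': 'abbcdd'
Sort characters of 'ddbbac': 'abbcdd'
Sorted forms match -> they ARE anagrams
Result: 1

1


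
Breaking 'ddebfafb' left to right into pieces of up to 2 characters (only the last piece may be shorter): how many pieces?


'ddebfafb' has 8 characters.
Chunking with max size 2:
  Chunk 1: 'dd' (positions 0-1)
  Chunk 2: 'eb' (positions 2-3)
  Chunk 3: 'fa' (positions 4-5)
  Chunk 4: 'fb' (positions 6-7)
Total chunks: ceil(8 / 2) = 4

4


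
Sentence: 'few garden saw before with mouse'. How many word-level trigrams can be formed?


Word trigrams from [6] words:
  Trigram 1: (few garden saw)
  Trigram 2: (garden saw before)
  Trigram 3: (saw before with)
  Trigram 4: (before with mouse)
Total word trigrams: 6 - 2 = 4

4


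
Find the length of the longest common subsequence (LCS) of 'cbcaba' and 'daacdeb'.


DP table for LCS of 'cbcaba' and 'daacdeb':
       d  a  a  c  d  e  b
    0  0  0  0  0  0  0  0
  c 0  0  0  0  1  1  1  1
  b 0  0  0  0  1  1  1  2
  c 0  0  0  0  1  1  1  2
  a 0  0  1  1  1  1  1  2
  b 0  0  1  1  1  1  1  2
  a 0  0  1  2  2  2  2  2
LCS: 'cb'
LCS length = 2

2


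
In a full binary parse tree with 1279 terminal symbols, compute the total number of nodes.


Leaf nodes (terminals): 1279
Internal nodes = n - 1 = 1279 - 1 = 1278
Total = leaves + internal = 1279 + 1278 = 2557

2557


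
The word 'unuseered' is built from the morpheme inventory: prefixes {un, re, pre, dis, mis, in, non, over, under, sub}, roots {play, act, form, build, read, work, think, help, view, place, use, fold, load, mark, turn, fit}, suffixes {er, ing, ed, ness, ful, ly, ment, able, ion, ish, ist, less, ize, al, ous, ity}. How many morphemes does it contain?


Segmenting 'unuseered' against the inventory:
  'un' -> prefix (morpheme 1)
  'use' -> root (morpheme 2)
  'er' -> suffix (morpheme 3)
  'ed' -> suffix (morpheme 4)
Total morphemes: 4

4


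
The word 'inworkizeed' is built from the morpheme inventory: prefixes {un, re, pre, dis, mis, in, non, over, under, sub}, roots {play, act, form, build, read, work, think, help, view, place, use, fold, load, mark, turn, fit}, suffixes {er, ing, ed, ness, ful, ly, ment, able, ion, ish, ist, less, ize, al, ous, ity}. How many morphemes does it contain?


Segmenting 'inworkizeed' against the inventory:
  'in' -> prefix (morpheme 1)
  'work' -> root (morpheme 2)
  'ize' -> suffix (morpheme 3)
  'ed' -> suffix (morpheme 4)
Total morphemes: 4

4


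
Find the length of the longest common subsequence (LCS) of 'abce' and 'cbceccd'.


DP table for LCS of 'abce' and 'cbceccd':
       c  b  c  e  c  c  d
    0  0  0  0  0  0  0  0
  a 0  0  0  0  0  0  0  0
  b 0  0  1  1  1  1  1  1
  c 0  1  1  2  2  2  2  2
  e 0  1  1  2  3  3  3  3
LCS: 'bce'
LCS length = 3

3


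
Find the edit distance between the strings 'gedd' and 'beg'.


Building DP table for s1='gedd' (len 4) and s2='beg' (len 3):
       b  e  g
    0  1  2  3
  g 1  1  2  2
  e 2  2  1  2
  d 3  3  2  2
  d 4  4  3  3
Edit distance = dp[4][3] = 3

3


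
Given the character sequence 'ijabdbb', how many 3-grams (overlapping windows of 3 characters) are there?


String 'ijabdbb' has length L = 7.
Number of overlapping n-grams = L - n + 1
Substituting: 7 - 3 + 1 = 5

5


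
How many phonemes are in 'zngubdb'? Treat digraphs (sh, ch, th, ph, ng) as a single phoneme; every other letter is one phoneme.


Parsing 'zngubdb' greedily, digraphs first:
  'z' -> consonant phoneme (phonemes so far: 1)
  'ng' -> digraph (1 consonant phoneme) (phonemes so far: 2)
  'u' -> vowel phoneme (phonemes so far: 3)
  'b' -> consonant phoneme (phonemes so far: 4)
  'd' -> consonant phoneme (phonemes so far: 5)
  'b' -> consonant phoneme (phonemes so far: 6)
Total phonemes: 6

6


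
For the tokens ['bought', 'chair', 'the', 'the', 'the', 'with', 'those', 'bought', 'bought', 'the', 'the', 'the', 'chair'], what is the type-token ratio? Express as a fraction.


Tokens: 13
Unique types: ('bought', 'chair', 'the', 'those', 'with') = 5
TTR = 5/13
Already in lowest terms.

5/13


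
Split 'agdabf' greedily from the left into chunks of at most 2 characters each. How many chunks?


'agdabf' has 6 characters.
Chunking with max size 2:
  Chunk 1: 'ag' (positions 0-1)
  Chunk 2: 'da' (positions 2-3)
  Chunk 3: 'bf' (positions 4-5)
Total chunks: ceil(6 / 2) = 3

3


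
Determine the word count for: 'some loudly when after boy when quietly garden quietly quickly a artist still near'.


Counting words by splitting on spaces:
  Word 1: 'some'
  Word 2: 'loudly'
  Word 3: 'when'
  Word 4: 'after'
  Word 5: 'boy'
  Word 6: 'when'
  Word 7: 'quietly'
  Word 8: 'garden'
  Word 9: 'quietly'
  Word 10: 'quickly'
  Word 11: 'a'
  Word 12: 'artist'
  Word 13: 'still'
  Word 14: 'near'
Total words: 14

14


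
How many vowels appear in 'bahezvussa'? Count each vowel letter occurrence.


Scanning each character of 'bahezvussa':
  Position 1: 'b' -> consonant (running count: 0)
  Position 2: 'a' -> vowel (running count: 1)
  Position 3: 'h' -> consonant (running count: 1)
  Position 4: 'e' -> vowel (running count: 2)
  Position 5: 'z' -> consonant (running count: 2)
  Position 6: 'v' -> consonant (running count: 2)
  Position 7: 'u' -> vowel (running count: 3)
  Position 8: 's' -> consonant (running count: 3)
  Position 9: 's' -> consonant (running count: 3)
  Position 10: 'a' -> vowel (running count: 4)
Total vowels: 4

4


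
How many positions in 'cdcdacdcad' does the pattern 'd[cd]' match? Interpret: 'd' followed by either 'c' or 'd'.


Pattern: d[cd] means 'd' followed by either 'c' or 'd'.
Scanning 'cdcdacdcad' position-by-position:
  Pos 0: window 'cd' -> no
  Pos 1: window 'dc' -> MATCH
  Pos 2: window 'cd' -> no
  Pos 3: window 'da' -> no
  Pos 4: window 'ac' -> no
  Pos 5: window 'cd' -> no
  Pos 6: window 'dc' -> MATCH
  Pos 7: window 'ca' -> no
  Pos 8: window 'ad' -> no
  Pos 9: window 'd' -> no
Total matches: 2

2


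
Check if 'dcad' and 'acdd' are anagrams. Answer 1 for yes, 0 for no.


Sort characters of 'dcad': 'acdd'
Sort characters of 'acdd': 'acdd'
Sorted forms match -> they ARE anagrams
Result: 1

1


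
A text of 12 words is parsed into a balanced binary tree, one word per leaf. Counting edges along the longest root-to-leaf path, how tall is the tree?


In a balanced binary tree with n leaves the deepest leaf is ceil(log2(n)) edges below the root.
log2(12) = 3.5850
ceil(3.5850) = 4
height (edges) = 4

4


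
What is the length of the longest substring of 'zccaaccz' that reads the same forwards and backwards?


Scanning 'zccaaccz' for palindromic substrings.
Substring at positions 0-7: 'zccaaccz'.
Check: reverse('zccaaccz') = 'zccaaccz' -> palindrome confirmed.
No longer palindromic substring exists; longest length = 8

8


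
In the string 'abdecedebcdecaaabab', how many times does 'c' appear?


Scanning 'abdecedebcdecaaabab' for 'c':
  Position 4: 'c' -> MATCH (count: 1)
  Position 9: 'c' -> MATCH (count: 2)
  Position 12: 'c' -> MATCH (count: 3)
Total occurrences of 'c': 3

3


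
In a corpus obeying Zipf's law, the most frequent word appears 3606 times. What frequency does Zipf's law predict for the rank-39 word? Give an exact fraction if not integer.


Zipf's law: freq(rank) = f1 / rank
f1 = 3606, rank = 39
freq = 3606 / 39
GCD(3606, 39) = 3
Simplified: 1202/13

1202/13


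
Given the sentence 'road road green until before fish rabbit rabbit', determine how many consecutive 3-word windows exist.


Word trigrams from [8] words:
  Trigram 1: (road road green)
  Trigram 2: (road green until)
  Trigram 3: (green until before)
  Trigram 4: (until before fish)
  Trigram 5: (before fish rabbit)
  Trigram 6: (fish rabbit rabbit)
Total word trigrams: 8 - 2 = 6

6


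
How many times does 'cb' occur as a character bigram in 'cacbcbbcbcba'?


Scanning 'cacbcbbcbcba' for bigram 'cb':
  Position 0: 'ca' -> no
  Position 1: 'ac' -> no
  Position 2: 'cb' -> MATCH
  Position 3: 'bc' -> no
  Position 4: 'cb' -> MATCH
  Position 5: 'bb' -> no
  Position 6: 'bc' -> no
  Position 7: 'cb' -> MATCH
  Position 8: 'bc' -> no
  Position 9: 'cb' -> MATCH
  Position 10: 'ba' -> no
Total matches: 4

4


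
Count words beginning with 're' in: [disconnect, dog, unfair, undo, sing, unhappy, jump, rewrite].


Checking each word for prefix 're':
  'disconnect' -> no (count: 0)
  'dog' -> no (count: 0)
  'unfair' -> no (count: 0)
  'undo' -> no (count: 0)
  'sing' -> no (count: 0)
  'unhappy' -> no (count: 0)
  'jump' -> no (count: 0)
  'rewrite' -> YES, starts with 're' (count: 1)
Total with prefix 're': 1

1


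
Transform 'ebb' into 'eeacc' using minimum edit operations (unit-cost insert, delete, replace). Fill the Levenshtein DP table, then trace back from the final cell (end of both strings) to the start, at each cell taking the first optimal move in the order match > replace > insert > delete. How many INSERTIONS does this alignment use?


Edit distance = 4. Backtracking from cell (3, 5) with preference match > replace > insert > delete,
then listing the resulting alignment 'ebb' -> 'eeacc' left to right:
  Step 1: insert 'e' [insertion #1]
  Step 2: keep 'e'
  Step 3: insert 'a' [insertion #2]
  Step 4: replace b->c
  Step 5: replace b->c
Total insertions: 2

2


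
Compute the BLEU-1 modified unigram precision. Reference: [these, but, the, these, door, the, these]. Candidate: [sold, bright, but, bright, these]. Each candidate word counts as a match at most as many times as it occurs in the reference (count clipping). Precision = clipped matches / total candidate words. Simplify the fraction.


Reference word counts: {'but': 1, 'door': 1, 'the': 2, 'these': 3}
Checking each candidate word (with clipping):
  'sold' -> not in reference -> no match (matches: 0)
  'bright' -> not in reference -> no match (matches: 0)
  'but' -> in reference (ref count 1, used 1/1) -> match (matches: 1)
  'bright' -> not in reference -> no match (matches: 1)
  'these' -> in reference (ref count 3, used 1/3) -> match (matches: 2)
Clipped matches: 2, Candidate length: 5
Precision = 2/5

2/5


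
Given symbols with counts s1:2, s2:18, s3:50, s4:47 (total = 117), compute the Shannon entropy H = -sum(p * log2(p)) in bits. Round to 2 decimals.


Computing entropy H = -sum(p_i * log2(p_i)):
  s1: p = 2/117 = 0.0171, -p*log2(p) = 0.1003
  s2: p = 18/117 = 0.1538, -p*log2(p) = 0.4155
  s3: p = 50/117 = 0.4274, -p*log2(p) = 0.5241
  s4: p = 47/117 = 0.4017, -p*log2(p) = 0.5286
H = sum of terms = 1.5685
Rounded to 2 decimals: 1.57

1.57


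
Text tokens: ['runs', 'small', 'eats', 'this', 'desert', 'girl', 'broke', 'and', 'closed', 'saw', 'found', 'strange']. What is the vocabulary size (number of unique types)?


Listing all tokens and tracking unique types:
  Token 1: 'runs' -> NEW (unique so far: 1)
  Token 2: 'small' -> NEW (unique so far: 2)
  Token 3: 'eats' -> NEW (unique so far: 3)
  Token 4: 'this' -> NEW (unique so far: 4)
  Token 5: 'desert' -> NEW (unique so far: 5)
  Token 6: 'girl' -> NEW (unique so far: 6)
  Token 7: 'broke' -> NEW (unique so far: 7)
  Token 8: 'and' -> NEW (unique so far: 8)
  Token 9: 'closed' -> NEW (unique so far: 9)
  Token 10: 'saw' -> NEW (unique so far: 10)
  Token 11: 'found' -> NEW (unique so far: 11)
  Token 12: 'strange' -> NEW (unique so far: 12)
Unique types: ('and', 'broke', 'closed', 'desert', 'eats', 'found', 'girl', 'runs', 'saw', 'small', 'strange', 'this')
Vocabulary size: 12

12


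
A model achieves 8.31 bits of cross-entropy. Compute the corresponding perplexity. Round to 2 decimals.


Perplexity formula: PP = 2^H
H = 8.31
PP = 2^8.31
Decompose: 2^8.31 = 2^8 * 2^0.31
2^8 = 256, 2^0.31 ~ 1.2397077
PP ~ 256 * 1.2397077 = 317.3651712
Rounded to 2 decimals: 317.37

317.37


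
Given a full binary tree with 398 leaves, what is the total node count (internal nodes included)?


Leaf nodes (terminals): 398
Internal nodes = n - 1 = 398 - 1 = 397
Total = leaves + internal = 398 + 397 = 795

795


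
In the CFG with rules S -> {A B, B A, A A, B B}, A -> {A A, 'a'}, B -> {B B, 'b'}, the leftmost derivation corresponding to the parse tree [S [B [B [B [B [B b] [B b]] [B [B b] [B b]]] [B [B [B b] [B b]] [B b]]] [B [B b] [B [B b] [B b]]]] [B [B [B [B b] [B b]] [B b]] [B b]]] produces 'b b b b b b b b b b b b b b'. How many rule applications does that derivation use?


Every bracketed nonterminal node [X ...] in the tree is produced by exactly one rule application.
Reading the tree off as a leftmost derivation:
  Step 1: S  =>  B B   (applied S -> B B)
  Step 2: B B  =>  B B B   (applied B -> B B)
  Step 3: B B B  =>  B B B B   (applied B -> B B)
  Step 4: B B B B  =>  B B B B B   (applied B -> B B)
  Step 5: B B B B B  =>  B B B B B B   (applied B -> B B)
  Step 6: B B B B B B  =>  b B B B B B   (applied B -> b)
  Step 7: b B B B B B  =>  b b B B B B   (applied B -> b)
  Step 8: b b B B B B  =>  b b B B B B B   (applied B -> B B)
  Step 9: b b B B B B B  =>  b b b B B B B   (applied B -> b)
  Step 10: b b b B B B B  =>  b b b b B B B   (applied B -> b)
  Step 11: b b b b B B B  =>  b b b b B B B B   (applied B -> B B)
  Step 12: b b b b B B B B  =>  b b b b B B B B B   (applied B -> B B)
  Step 13: b b b b B B B B B  =>  b b b b b B B B B   (applied B -> b)
  Step 14: b b b b b B B B B  =>  b b b b b b B B B   (applied B -> b)
  Step 15: b b b b b b B B B  =>  b b b b b b b B B   (applied B -> b)
  Step 16: b b b b b b b B B  =>  b b b b b b b B B B   (applied B -> B B)
  Step 17: b b b b b b b B B B  =>  b b b b b b b b B B   (applied B -> b)
  Step 18: b b b b b b b b B B  =>  b b b b b b b b B B B   (applied B -> B B)
  Step 19: b b b b b b b b B B B  =>  b b b b b b b b b B B   (applied B -> b)
  Step 20: b b b b b b b b b B B  =>  b b b b b b b b b b B   (applied B -> b)
  Step 21: b b b b b b b b b b B  =>  b b b b b b b b b b B B   (applied B -> B B)
  Step 22: b b b b b b b b b b B B  =>  b b b b b b b b b b B B B   (applied B -> B B)
  Step 23: b b b b b b b b b b B B B  =>  b b b b b b b b b b B B B B   (applied B -> B B)
  Step 24: b b b b b b b b b b B B B B  =>  b b b b b b b b b b b B B B   (applied B -> b)
  Step 25: b b b b b b b b b b b B B B  =>  b b b b b b b b b b b b B B   (applied B -> b)
  Step 26: b b b b b b b b b b b b B B  =>  b b b b b b b b b b b b b B   (applied B -> b)
  Step 27: b b b b b b b b b b b b b B  =>  b b b b b b b b b b b b b b   (applied B -> b)
Final yield: b b b b b b b b b b b b b b
Total rewrite steps: 27

27


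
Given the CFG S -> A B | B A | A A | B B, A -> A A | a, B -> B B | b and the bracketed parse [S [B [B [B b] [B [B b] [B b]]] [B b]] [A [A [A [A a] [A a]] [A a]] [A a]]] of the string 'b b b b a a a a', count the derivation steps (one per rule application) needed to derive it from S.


Every bracketed nonterminal node [X ...] in the tree is produced by exactly one rule application.
Reading the tree off as a leftmost derivation:
  Step 1: S  =>  B A   (applied S -> B A)
  Step 2: B A  =>  B B A   (applied B -> B B)
  Step 3: B B A  =>  B B B A   (applied B -> B B)
  Step 4: B B B A  =>  b B B A   (applied B -> b)
  Step 5: b B B A  =>  b B B B A   (applied B -> B B)
  Step 6: b B B B A  =>  b b B B A   (applied B -> b)
  Step 7: b b B B A  =>  b b b B A   (applied B -> b)
  Step 8: b b b B A  =>  b b b b A   (applied B -> b)
  Step 9: b b b b A  =>  b b b b A A   (applied A -> A A)
  Step 10: b b b b A A  =>  b b b b A A A   (applied A -> A A)
  Step 11: b b b b A A A  =>  b b b b A A A A   (applied A -> A A)
  Step 12: b b b b A A A A  =>  b b b b a A A A   (applied A -> a)
  Step 13: b b b b a A A A  =>  b b b b a a A A   (applied A -> a)
  Step 14: b b b b a a A A  =>  b b b b a a a A   (applied A -> a)
  Step 15: b b b b a a a A  =>  b b b b a a a a   (applied A -> a)
Final yield: b b b b a a a a
Total rewrite steps: 15

15


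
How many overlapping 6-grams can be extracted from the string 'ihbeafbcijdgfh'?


String 'ihbeafbcijdgfh' has length L = 14.
Number of overlapping n-grams = L - n + 1
Substituting: 14 - 6 + 1 = 9

9


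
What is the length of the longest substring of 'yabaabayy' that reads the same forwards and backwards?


Scanning 'yabaabayy' for palindromic substrings.
Substring at positions 0-7: 'yabaabay'.
Check: reverse('yabaabay') = 'yabaabay' -> palindrome confirmed.
Neighbouring characters ('-' / 'y') break symmetry, so it cannot extend further.
No longer palindromic substring exists; longest length = 8

8


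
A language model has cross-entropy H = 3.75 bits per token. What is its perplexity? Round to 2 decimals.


Perplexity formula: PP = 2^H
H = 3.75
PP = 2^3.75
Decompose: 2^3.75 = 2^3 * 2^0.75
2^3 = 8, 2^0.75 ~ 1.6817928
PP ~ 8 * 1.6817928 = 13.4543424
Rounded to 2 decimals: 13.45

13.45


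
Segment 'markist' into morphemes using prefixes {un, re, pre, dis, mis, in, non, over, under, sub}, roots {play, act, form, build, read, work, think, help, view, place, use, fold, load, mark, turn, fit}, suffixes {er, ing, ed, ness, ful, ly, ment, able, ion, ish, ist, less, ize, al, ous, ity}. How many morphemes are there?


Segmenting 'markist' against the inventory:
  'mark' -> root (morpheme 1)
  'ist' -> suffix (morpheme 2)
Total morphemes: 2

2


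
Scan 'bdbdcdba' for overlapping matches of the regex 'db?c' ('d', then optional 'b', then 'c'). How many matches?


Pattern: db?c means 'd', then optional 'b', then 'c'.
Scanning 'bdbdcdba' position-by-position:
  Pos 0: window 'bdb' -> no
  Pos 1: window 'dbd' -> no
  Pos 2: window 'bdc' -> no
  Pos 3: window 'dcd' -> MATCH
  Pos 4: window 'cdb' -> no
  Pos 5: window 'dba' -> no
  Pos 6: window 'ba' -> no
  Pos 7: window 'a' -> no
Total matches: 1

1


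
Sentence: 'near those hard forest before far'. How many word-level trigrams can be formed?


Word trigrams from [6] words:
  Trigram 1: (near those hard)
  Trigram 2: (those hard forest)
  Trigram 3: (hard forest before)
  Trigram 4: (forest before far)
Total word trigrams: 6 - 2 = 4

4


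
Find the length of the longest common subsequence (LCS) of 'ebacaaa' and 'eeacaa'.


DP table for LCS of 'ebacaaa' and 'eeacaa':
       e  e  a  c  a  a
    0  0  0  0  0  0  0
  e 0  1  1  1  1  1  1
  b 0  1  1  1  1  1  1
  a 0  1  1  2  2  2  2
  c 0  1  1  2  3  3  3
  a 0  1  1  2  3  4  4
  a 0  1  1  2  3  4  5
  a 0  1  1  2  3  4  5
LCS: 'eacaa'
LCS length = 5

5


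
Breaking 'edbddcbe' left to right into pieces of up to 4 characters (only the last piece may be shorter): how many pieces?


'edbddcbe' has 8 characters.
Chunking with max size 4:
  Chunk 1: 'edbd' (positions 0-3)
  Chunk 2: 'dcbe' (positions 4-7)
Total chunks: ceil(8 / 4) = 2

2


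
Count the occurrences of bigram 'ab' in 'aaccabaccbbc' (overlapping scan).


Scanning 'aaccabaccbbc' for bigram 'ab':
  Position 0: 'aa' -> no
  Position 1: 'ac' -> no
  Position 2: 'cc' -> no
  Position 3: 'ca' -> no
  Position 4: 'ab' -> MATCH
  Position 5: 'ba' -> no
  Position 6: 'ac' -> no
  Position 7: 'cc' -> no
  Position 8: 'cb' -> no
  Position 9: 'bb' -> no
  Position 10: 'bc' -> no
Total matches: 1

1


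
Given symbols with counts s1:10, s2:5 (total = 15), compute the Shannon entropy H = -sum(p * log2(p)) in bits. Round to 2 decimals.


Computing entropy H = -sum(p_i * log2(p_i)):
  s1: p = 10/15 = 0.6667, -p*log2(p) = 0.3900
  s2: p = 5/15 = 0.3333, -p*log2(p) = 0.5283
H = sum of terms = 0.9183
Rounded to 2 decimals: 0.92

0.92


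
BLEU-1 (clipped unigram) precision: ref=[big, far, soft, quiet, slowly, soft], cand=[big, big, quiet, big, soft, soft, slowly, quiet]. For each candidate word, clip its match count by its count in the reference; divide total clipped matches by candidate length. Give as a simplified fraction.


Reference word counts: {'big': 1, 'far': 1, 'quiet': 1, 'slowly': 1, 'soft': 2}
Checking each candidate word (with clipping):
  'big' -> in reference (ref count 1, used 1/1) -> match (matches: 1)
  'big' -> ref count 1 already used up (1/1) -> clipped, no match (matches: 1)
  'quiet' -> in reference (ref count 1, used 1/1) -> match (matches: 2)
  'big' -> ref count 1 already used up (1/1) -> clipped, no match (matches: 2)
  'soft' -> in reference (ref count 2, used 1/2) -> match (matches: 3)
  'soft' -> in reference (ref count 2, used 2/2) -> match (matches: 4)
  'slowly' -> in reference (ref count 1, used 1/1) -> match (matches: 5)
  'quiet' -> ref count 1 already used up (1/1) -> clipped, no match (matches: 5)
Clipped matches: 5, Candidate length: 8
Precision = 5/8

5/8


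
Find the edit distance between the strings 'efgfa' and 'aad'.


Building DP table for s1='efgfa' (len 5) and s2='aad' (len 3):
       a  a  d
    0  1  2  3
  e 1  1  2  3
  f 2  2  2  3
  g 3  3  3  3
  f 4  4  4  4
  a 5  4  4  5
Edit distance = dp[5][3] = 5

5


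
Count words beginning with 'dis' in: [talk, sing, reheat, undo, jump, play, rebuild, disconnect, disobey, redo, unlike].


Checking each word for prefix 'dis':
  'talk' -> no (count: 0)
  'sing' -> no (count: 0)
  'reheat' -> no (count: 0)
  'undo' -> no (count: 0)
  'jump' -> no (count: 0)
  'play' -> no (count: 0)
  'rebuild' -> no (count: 0)
  'disconnect' -> YES, starts with 'dis' (count: 1)
  'disobey' -> YES, starts with 'dis' (count: 2)
  'redo' -> no (count: 2)
  'unlike' -> no (count: 2)
Total with prefix 'dis': 2

2


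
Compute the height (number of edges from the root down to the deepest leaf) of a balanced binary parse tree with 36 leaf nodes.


In a balanced binary tree with n leaves the deepest leaf is ceil(log2(n)) edges below the root.
log2(36) = 5.1699
ceil(5.1699) = 6
height (edges) = 6

6


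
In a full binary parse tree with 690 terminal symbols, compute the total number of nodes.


Leaf nodes (terminals): 690
Internal nodes = n - 1 = 690 - 1 = 689
Total = leaves + internal = 690 + 689 = 1379

1379


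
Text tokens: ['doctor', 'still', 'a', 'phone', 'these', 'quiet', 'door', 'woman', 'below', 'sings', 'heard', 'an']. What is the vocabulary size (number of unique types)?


Listing all tokens and tracking unique types:
  Token 1: 'doctor' -> NEW (unique so far: 1)
  Token 2: 'still' -> NEW (unique so far: 2)
  Token 3: 'a' -> NEW (unique so far: 3)
  Token 4: 'phone' -> NEW (unique so far: 4)
  Token 5: 'these' -> NEW (unique so far: 5)
  Token 6: 'quiet' -> NEW (unique so far: 6)
  Token 7: 'door' -> NEW (unique so far: 7)
  Token 8: 'woman' -> NEW (unique so far: 8)
  Token 9: 'below' -> NEW (unique so far: 9)
  Token 10: 'sings' -> NEW (unique so far: 10)
  Token 11: 'heard' -> NEW (unique so far: 11)
  Token 12: 'an' -> NEW (unique so far: 12)
Unique types: ('a', 'an', 'below', 'doctor', 'door', 'heard', 'phone', 'quiet', 'sings', 'still', 'these', 'woman')
Vocabulary size: 12

12


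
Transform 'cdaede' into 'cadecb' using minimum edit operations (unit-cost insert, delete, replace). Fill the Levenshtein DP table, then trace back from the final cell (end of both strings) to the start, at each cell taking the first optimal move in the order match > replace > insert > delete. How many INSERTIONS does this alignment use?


Edit distance = 4. Backtracking from cell (6, 6) with preference match > replace > insert > delete,
then listing the resulting alignment 'cdaede' -> 'cadecb' left to right:
  Step 1: keep 'c'
  Step 2: replace d->a
  Step 3: replace a->d
  Step 4: keep 'e'
  Step 5: replace d->c
  Step 6: replace e->b
Total insertions: 0

0


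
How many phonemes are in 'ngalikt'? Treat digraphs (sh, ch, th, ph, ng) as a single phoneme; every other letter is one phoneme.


Parsing 'ngalikt' greedily, digraphs first:
  'ng' -> digraph (1 consonant phoneme) (phonemes so far: 1)
  'a' -> vowel phoneme (phonemes so far: 2)
  'l' -> consonant phoneme (phonemes so far: 3)
  'i' -> vowel phoneme (phonemes so far: 4)
  'k' -> consonant phoneme (phonemes so far: 5)
  't' -> consonant phoneme (phonemes so far: 6)
Total phonemes: 6

6


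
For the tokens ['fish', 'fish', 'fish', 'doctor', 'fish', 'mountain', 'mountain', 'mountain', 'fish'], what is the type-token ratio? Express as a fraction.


Tokens: 9
Unique types: ('doctor', 'fish', 'mountain') = 3
TTR = 3/9
Simplify: divide both by 3 -> 1/3
TTR = 1/3

1/3


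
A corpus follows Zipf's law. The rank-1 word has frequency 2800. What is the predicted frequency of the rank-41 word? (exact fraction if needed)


Zipf's law: freq(rank) = f1 / rank
f1 = 2800, rank = 41
freq = 2800 / 41
GCD(2800, 41) = 1
Simplified: 2800/41

2800/41


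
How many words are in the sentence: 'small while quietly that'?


Counting words by splitting on spaces:
  Word 1: 'small'
  Word 2: 'while'
  Word 3: 'quietly'
  Word 4: 'that'
Total words: 4

4


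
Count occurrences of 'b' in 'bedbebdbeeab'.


Scanning 'bedbebdbeeab' for 'b':
  Position 0: 'b' -> MATCH (count: 1)
  Position 3: 'b' -> MATCH (count: 2)
  Position 5: 'b' -> MATCH (count: 3)
  Position 7: 'b' -> MATCH (count: 4)
  Position 11: 'b' -> MATCH (count: 5)
Total occurrences of 'b': 5

5


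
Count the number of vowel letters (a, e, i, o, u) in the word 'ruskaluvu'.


Scanning each character of 'ruskaluvu':
  Position 1: 'r' -> consonant (running count: 0)
  Position 2: 'u' -> vowel (running count: 1)
  Position 3: 's' -> consonant (running count: 1)
  Position 4: 'k' -> consonant (running count: 1)
  Position 5: 'a' -> vowel (running count: 2)
  Position 6: 'l' -> consonant (running count: 2)
  Position 7: 'u' -> vowel (running count: 3)
  Position 8: 'v' -> consonant (running count: 3)
  Position 9: 'u' -> vowel (running count: 4)
Total vowels: 4

4


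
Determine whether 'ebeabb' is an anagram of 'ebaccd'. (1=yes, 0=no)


Sort characters of 'ebeabb': 'abbbee'
Sort characters of 'ebaccd': 'abccde'
Sorted forms differ -> they are NOT anagrams
Result: 0

0


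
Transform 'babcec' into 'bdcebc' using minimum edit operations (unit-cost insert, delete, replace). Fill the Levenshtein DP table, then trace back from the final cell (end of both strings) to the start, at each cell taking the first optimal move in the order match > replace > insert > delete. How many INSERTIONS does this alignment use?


Edit distance = 3. Backtracking from cell (6, 6) with preference match > replace > insert > delete,
then listing the resulting alignment 'babcec' -> 'bdcebc' left to right:
  Step 1: keep 'b'
  Step 2: delete 'a'
  Step 3: replace b->d
  Step 4: keep 'c'
  Step 5: keep 'e'
  Step 6: insert 'b' [insertion #1]
  Step 7: keep 'c'
Total insertions: 1

1


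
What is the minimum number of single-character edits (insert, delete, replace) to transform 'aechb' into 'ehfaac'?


Building DP table for s1='aechb' (len 5) and s2='ehfaac' (len 6):
       e  h  f  a  a  c
    0  1  2  3  4  5  6
  a 1  1  2  3  3  4  5
  e 2  1  2  3  4  4  5
  c 3  2  2  3  4  5  4
  h 4  3  2  3  4  5  5
  b 5  4  3  3  4  5  6
Edit distance = dp[5][6] = 6

6


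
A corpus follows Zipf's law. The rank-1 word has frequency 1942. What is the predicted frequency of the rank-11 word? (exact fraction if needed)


Zipf's law: freq(rank) = f1 / rank
f1 = 1942, rank = 11
freq = 1942 / 11
GCD(1942, 11) = 1
Simplified: 1942/11

1942/11


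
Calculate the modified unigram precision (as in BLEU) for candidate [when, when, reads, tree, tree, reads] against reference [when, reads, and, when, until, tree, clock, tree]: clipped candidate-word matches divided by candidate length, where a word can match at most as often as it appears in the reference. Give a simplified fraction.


Reference word counts: {'and': 1, 'clock': 1, 'reads': 1, 'tree': 2, 'until': 1, 'when': 2}
Checking each candidate word (with clipping):
  'when' -> in reference (ref count 2, used 1/2) -> match (matches: 1)
  'when' -> in reference (ref count 2, used 2/2) -> match (matches: 2)
  'reads' -> in reference (ref count 1, used 1/1) -> match (matches: 3)
  'tree' -> in reference (ref count 2, used 1/2) -> match (matches: 4)
  'tree' -> in reference (ref count 2, used 2/2) -> match (matches: 5)
  'reads' -> ref count 1 already used up (1/1) -> clipped, no match (matches: 5)
Clipped matches: 5, Candidate length: 6
Precision = 5/6

5/6


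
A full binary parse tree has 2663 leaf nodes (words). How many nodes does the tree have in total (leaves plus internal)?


Leaf nodes (terminals): 2663
Internal nodes = n - 1 = 2663 - 1 = 2662
Total = leaves + internal = 2663 + 2662 = 5325

5325


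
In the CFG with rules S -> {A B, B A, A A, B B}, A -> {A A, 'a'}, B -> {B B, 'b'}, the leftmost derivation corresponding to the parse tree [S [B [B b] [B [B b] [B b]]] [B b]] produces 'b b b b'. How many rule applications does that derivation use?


Every bracketed nonterminal node [X ...] in the tree is produced by exactly one rule application.
Reading the tree off as a leftmost derivation:
  Step 1: S  =>  B B   (applied S -> B B)
  Step 2: B B  =>  B B B   (applied B -> B B)
  Step 3: B B B  =>  b B B   (applied B -> b)
  Step 4: b B B  =>  b B B B   (applied B -> B B)
  Step 5: b B B B  =>  b b B B   (applied B -> b)
  Step 6: b b B B  =>  b b b B   (applied B -> b)
  Step 7: b b b B  =>  b b b b   (applied B -> b)
Final yield: b b b b
Total rewrite steps: 7

7


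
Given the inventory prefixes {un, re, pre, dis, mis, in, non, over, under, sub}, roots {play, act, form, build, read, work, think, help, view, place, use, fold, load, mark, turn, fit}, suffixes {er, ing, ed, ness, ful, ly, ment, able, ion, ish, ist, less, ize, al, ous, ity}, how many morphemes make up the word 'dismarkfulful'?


Segmenting 'dismarkfulful' against the inventory:
  'dis' -> prefix (morpheme 1)
  'mark' -> root (morpheme 2)
  'ful' -> suffix (morpheme 3)
  'ful' -> suffix (morpheme 4)
Total morphemes: 4

4


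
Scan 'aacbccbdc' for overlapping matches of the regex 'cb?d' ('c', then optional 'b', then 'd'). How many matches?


Pattern: cb?d means 'c', then optional 'b', then 'd'.
Scanning 'aacbccbdc' position-by-position:
  Pos 0: window 'aac' -> no
  Pos 1: window 'acb' -> no
  Pos 2: window 'cbc' -> no
  Pos 3: window 'bcc' -> no
  Pos 4: window 'ccb' -> no
  Pos 5: window 'cbd' -> MATCH
  Pos 6: window 'bdc' -> no
  Pos 7: window 'dc' -> no
  Pos 8: window 'c' -> no
Total matches: 1

1


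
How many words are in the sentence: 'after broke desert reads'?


Counting words by splitting on spaces:
  Word 1: 'after'
  Word 2: 'broke'
  Word 3: 'desert'
  Word 4: 'reads'
Total words: 4

4


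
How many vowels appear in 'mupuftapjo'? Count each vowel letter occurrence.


Scanning each character of 'mupuftapjo':
  Position 1: 'm' -> consonant (running count: 0)
  Position 2: 'u' -> vowel (running count: 1)
  Position 3: 'p' -> consonant (running count: 1)
  Position 4: 'u' -> vowel (running count: 2)
  Position 5: 'f' -> consonant (running count: 2)
  Position 6: 't' -> consonant (running count: 2)
  Position 7: 'a' -> vowel (running count: 3)
  Position 8: 'p' -> consonant (running count: 3)
  Position 9: 'j' -> consonant (running count: 3)
  Position 10: 'o' -> vowel (running count: 4)
Total vowels: 4

4


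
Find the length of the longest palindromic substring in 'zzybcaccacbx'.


Scanning 'zzybcaccacbx' for palindromic substrings.
Substring at positions 3-10: 'bcaccacb'.
Check: reverse('bcaccacb') = 'bcaccacb' -> palindrome confirmed.
Neighbouring characters ('y' / 'x') break symmetry, so it cannot extend further.
No longer palindromic substring exists; longest length = 8

8


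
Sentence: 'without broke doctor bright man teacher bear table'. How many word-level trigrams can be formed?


Word trigrams from [8] words:
  Trigram 1: (without broke doctor)
  Trigram 2: (broke doctor bright)
  Trigram 3: (doctor bright man)
  Trigram 4: (bright man teacher)
  Trigram 5: (man teacher bear)
  Trigram 6: (teacher bear table)
Total word trigrams: 8 - 2 = 6

6


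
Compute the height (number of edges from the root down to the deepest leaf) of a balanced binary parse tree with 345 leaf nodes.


In a balanced binary tree with n leaves the deepest leaf is ceil(log2(n)) edges below the root.
log2(345) = 8.4305
ceil(8.4305) = 9
height (edges) = 9

9


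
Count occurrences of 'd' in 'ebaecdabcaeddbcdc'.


Scanning 'ebaecdabcaeddbcdc' for 'd':
  Position 5: 'd' -> MATCH (count: 1)
  Position 11: 'd' -> MATCH (count: 2)
  Position 12: 'd' -> MATCH (count: 3)
  Position 15: 'd' -> MATCH (count: 4)
Total occurrences of 'd': 4

4


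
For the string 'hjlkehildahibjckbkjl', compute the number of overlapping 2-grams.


String 'hjlkehildahibjckbkjl' has length L = 20.
Number of overlapping n-grams = L - n + 1
Substituting: 20 - 2 + 1 = 19

19


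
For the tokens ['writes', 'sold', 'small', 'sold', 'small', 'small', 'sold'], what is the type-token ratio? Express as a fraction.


Tokens: 7
Unique types: ('small', 'sold', 'writes') = 3
TTR = 3/7
Already in lowest terms.

3/7


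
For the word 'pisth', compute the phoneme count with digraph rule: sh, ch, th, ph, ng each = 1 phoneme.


Parsing 'pisth' greedily, digraphs first:
  'p' -> consonant phoneme (phonemes so far: 1)
  'i' -> vowel phoneme (phonemes so far: 2)
  's' -> consonant phoneme (phonemes so far: 3)
  'th' -> digraph (1 consonant phoneme) (phonemes so far: 4)
Total phonemes: 4

4


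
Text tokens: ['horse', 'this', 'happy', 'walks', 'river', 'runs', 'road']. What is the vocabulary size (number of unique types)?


Listing all tokens and tracking unique types:
  Token 1: 'horse' -> NEW (unique so far: 1)
  Token 2: 'this' -> NEW (unique so far: 2)
  Token 3: 'happy' -> NEW (unique so far: 3)
  Token 4: 'walks' -> NEW (unique so far: 4)
  Token 5: 'river' -> NEW (unique so far: 5)
  Token 6: 'runs' -> NEW (unique so far: 6)
  Token 7: 'road' -> NEW (unique so far: 7)
Unique types: ('happy', 'horse', 'river', 'road', 'runs', 'this', 'walks')
Vocabulary size: 7

7


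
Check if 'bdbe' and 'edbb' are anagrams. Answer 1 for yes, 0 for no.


Sort characters of 'bdbe': 'bbde'
Sort characters of 'edbb': 'bbde'
Sorted forms match -> they ARE anagrams
Result: 1

1


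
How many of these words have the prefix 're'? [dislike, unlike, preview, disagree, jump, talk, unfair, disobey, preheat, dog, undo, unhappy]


Checking each word for prefix 're':
  'dislike' -> no (count: 0)
  'unlike' -> no (count: 0)
  'preview' -> no (count: 0)
  'disagree' -> no (count: 0)
  'jump' -> no (count: 0)
  'talk' -> no (count: 0)
  'unfair' -> no (count: 0)
  'disobey' -> no (count: 0)
  'preheat' -> no (count: 0)
  'dog' -> no (count: 0)
  'undo' -> no (count: 0)
  'unhappy' -> no (count: 0)
Total with prefix 're': 0

0


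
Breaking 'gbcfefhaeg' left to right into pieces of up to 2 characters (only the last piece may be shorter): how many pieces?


'gbcfefhaeg' has 10 characters.
Chunking with max size 2:
  Chunk 1: 'gb' (positions 0-1)
  Chunk 2: 'cf' (positions 2-3)
  Chunk 3: 'ef' (positions 4-5)
  Chunk 4: 'ha' (positions 6-7)
  Chunk 5: 'eg' (positions 8-9)
Total chunks: ceil(10 / 2) = 5

5


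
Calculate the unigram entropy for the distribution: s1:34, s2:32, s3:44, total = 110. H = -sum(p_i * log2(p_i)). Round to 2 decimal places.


Computing entropy H = -sum(p_i * log2(p_i)):
  s1: p = 34/110 = 0.3091, -p*log2(p) = 0.5236
  s2: p = 32/110 = 0.2909, -p*log2(p) = 0.5182
  s3: p = 44/110 = 0.4000, -p*log2(p) = 0.5288
H = sum of terms = 1.5706
Rounded to 2 decimals: 1.57

1.57


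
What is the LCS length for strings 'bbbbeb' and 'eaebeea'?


DP table for LCS of 'bbbbeb' and 'eaebeea':
       e  a  e  b  e  e  a
    0  0  0  0  0  0  0  0
  b 0  0  0  0  1  1  1  1
  b 0  0  0  0  1  1  1  1
  b 0  0  0  0  1  1  1  1
  b 0  0  0  0  1  1  1  1
  e 0  1  1  1  1  2  2  2
  b 0  1  1  1  2  2  2  2
LCS: 'be'
LCS length = 2

2


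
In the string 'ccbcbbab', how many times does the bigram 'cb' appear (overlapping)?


Scanning 'ccbcbbab' for bigram 'cb':
  Position 0: 'cc' -> no
  Position 1: 'cb' -> MATCH
  Position 2: 'bc' -> no
  Position 3: 'cb' -> MATCH
  Position 4: 'bb' -> no
  Position 5: 'ba' -> no
  Position 6: 'ab' -> no
Total matches: 2

2


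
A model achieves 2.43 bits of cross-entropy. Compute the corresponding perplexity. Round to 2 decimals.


Perplexity formula: PP = 2^H
H = 2.43
PP = 2^2.43
Decompose: 2^2.43 = 2^2 * 2^0.43
2^2 = 4, 2^0.43 ~ 1.3472336
PP ~ 4 * 1.3472336 = 5.3889344
Rounded to 2 decimals: 5.39

5.39


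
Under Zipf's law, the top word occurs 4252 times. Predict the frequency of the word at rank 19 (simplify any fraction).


Zipf's law: freq(rank) = f1 / rank
f1 = 4252, rank = 19
freq = 4252 / 19
GCD(4252, 19) = 1
Simplified: 4252/19

4252/19


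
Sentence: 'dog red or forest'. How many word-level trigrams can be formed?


Word trigrams from [4] words:
  Trigram 1: (dog red or)
  Trigram 2: (red or forest)
Total word trigrams: 4 - 2 = 2

2


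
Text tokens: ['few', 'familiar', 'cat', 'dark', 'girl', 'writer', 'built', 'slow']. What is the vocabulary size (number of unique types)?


Listing all tokens and tracking unique types:
  Token 1: 'few' -> NEW (unique so far: 1)
  Token 2: 'familiar' -> NEW (unique so far: 2)
  Token 3: 'cat' -> NEW (unique so far: 3)
  Token 4: 'dark' -> NEW (unique so far: 4)
  Token 5: 'girl' -> NEW (unique so far: 5)
  Token 6: 'writer' -> NEW (unique so far: 6)
  Token 7: 'built' -> NEW (unique so far: 7)
  Token 8: 'slow' -> NEW (unique so far: 8)
Unique types: ('built', 'cat', 'dark', 'familiar', 'few', 'girl', 'slow', 'writer')
Vocabulary size: 8

8


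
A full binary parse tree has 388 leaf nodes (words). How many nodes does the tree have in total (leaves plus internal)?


Leaf nodes (terminals): 388
Internal nodes = n - 1 = 388 - 1 = 387
Total = leaves + internal = 388 + 387 = 775

775


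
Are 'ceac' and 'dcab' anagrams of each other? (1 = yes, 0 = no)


Sort characters of 'ceac': 'acce'
Sort characters of 'dcab': 'abcd'
Sorted forms differ -> they are NOT anagrams
Result: 0

0


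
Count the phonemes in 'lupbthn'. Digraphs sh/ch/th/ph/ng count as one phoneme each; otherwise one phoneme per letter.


Parsing 'lupbthn' greedily, digraphs first:
  'l' -> consonant phoneme (phonemes so far: 1)
  'u' -> vowel phoneme (phonemes so far: 2)
  'p' -> consonant phoneme (phonemes so far: 3)
  'b' -> consonant phoneme (phonemes so far: 4)
  'th' -> digraph (1 consonant phoneme) (phonemes so far: 5)
  'n' -> consonant phoneme (phonemes so far: 6)
Total phonemes: 6

6


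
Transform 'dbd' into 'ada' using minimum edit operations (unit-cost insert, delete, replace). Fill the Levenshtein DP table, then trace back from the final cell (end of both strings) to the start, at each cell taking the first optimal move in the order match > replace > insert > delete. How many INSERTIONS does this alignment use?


Edit distance = 3. Backtracking from cell (3, 3) with preference match > replace > insert > delete,
then listing the resulting alignment 'dbd' -> 'ada' left to right:
  Step 1: replace d->a
  Step 2: replace b->d
  Step 3: replace d->a
Total insertions: 0

0


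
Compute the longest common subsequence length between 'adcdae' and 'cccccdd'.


DP table for LCS of 'adcdae' and 'cccccdd':
       c  c  c  c  c  d  d
    0  0  0  0  0  0  0  0
  a 0  0  0  0  0  0  0  0
  d 0  0  0  0  0  0  1  1
  c 0  1  1  1  1  1  1  1
  d 0  1  1  1  1  1  2  2
  a 0  1  1  1  1  1  2  2
  e 0  1  1  1  1  1  2  2
LCS: 'dd'
LCS length = 2

2
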